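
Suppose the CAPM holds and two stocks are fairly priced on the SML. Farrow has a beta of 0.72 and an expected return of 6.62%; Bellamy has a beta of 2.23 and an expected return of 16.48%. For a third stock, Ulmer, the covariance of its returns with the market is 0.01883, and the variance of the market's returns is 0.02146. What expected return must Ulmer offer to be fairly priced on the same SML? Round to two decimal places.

7.65%

MRP = (16.48% − 6.62%) / (2.23 − 0.72) = 6.5298%
R_f = 6.62% − 0.72 × 6.5298% = 1.9185%
β_Ulmer = Cov / Var(R_m) = 0.01883 / 0.02146 = 0.8774
E(R_Ulmer) = R_f + β × MRP = 1.9185% + 0.8774 × 6.5298% = 7.65%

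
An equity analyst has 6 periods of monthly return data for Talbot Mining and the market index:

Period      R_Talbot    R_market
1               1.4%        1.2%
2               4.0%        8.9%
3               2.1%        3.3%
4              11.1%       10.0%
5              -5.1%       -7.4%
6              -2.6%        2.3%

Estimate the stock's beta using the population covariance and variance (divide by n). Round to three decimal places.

Mean R_i = (1.4 + 4.0 + 2.1 + 11.1 − 5.1 − 2.6) / 6 = 1.8167%
Mean R_m = (1.2 + 8.9 + 3.3 + 10.0 − 7.4 + 2.3) / 6 = 3.0500%
Σ(R_i − R̄_i)(R_m − R̄_m) = 153.7250  ⇒  Cov = 153.7250 / 6 = 25.6208
Σ(R_m − R̄_m)² = 195.7750  ⇒  Var(R_m) = 195.7750 / 6 = 32.6292
β = Cov / Var(R_m) = 25.6208 / 32.6292 = 0.7852

0.785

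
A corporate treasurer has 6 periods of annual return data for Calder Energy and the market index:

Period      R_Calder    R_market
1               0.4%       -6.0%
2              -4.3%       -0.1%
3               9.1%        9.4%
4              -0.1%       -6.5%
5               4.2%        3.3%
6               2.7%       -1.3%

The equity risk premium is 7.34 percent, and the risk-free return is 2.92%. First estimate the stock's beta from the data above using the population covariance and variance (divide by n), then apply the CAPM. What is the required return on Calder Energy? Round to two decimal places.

Mean R_i = (0.4 − 4.3 + 9.1 − 0.1 + 4.2 + 2.7) / 6 = 2.0000%
Mean R_m = (-6.0 − 0.1 + 9.4 − 6.5 + 3.3 − 1.3) / 6 = -0.2000%
Σ(R_i − R̄_i)(R_m − R̄_m) = 96.9700  ⇒  Cov = 96.9700 / 6 = 16.1617
Σ(R_m − R̄_m)² = 178.9600  ⇒  Var(R_m) = 178.9600 / 6 = 29.8267
β = Cov / Var(R_m) = 16.1617 / 29.8267 = 0.5419
E(R) = R_f + β × MRP = 2.92% + 0.5419 × 7.34% = 6.90%

6.90%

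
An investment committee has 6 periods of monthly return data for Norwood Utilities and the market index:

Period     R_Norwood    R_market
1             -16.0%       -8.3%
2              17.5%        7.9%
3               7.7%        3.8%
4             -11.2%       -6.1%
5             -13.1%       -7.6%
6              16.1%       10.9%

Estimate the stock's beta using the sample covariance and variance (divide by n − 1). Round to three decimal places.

Mean R_i = (-16.0 + 17.5 + 7.7 − 11.2 − 13.1 + 16.1) / 6 = 0.1667%
Mean R_m = (-8.3 + 7.9 + 3.8 − 6.1 − 7.6 + 10.9) / 6 = 0.1000%
Σ(R_i − R̄_i)(R_m − R̄_m) = 643.5800  ⇒  Cov = 643.5800 / 5 = 128.7160
Σ(R_m − R̄_m)² = 359.4600  ⇒  Var(R_m) = 359.4600 / 5 = 71.8920
β = Cov / Var(R_m) = 128.7160 / 71.8920 = 1.7904

1.790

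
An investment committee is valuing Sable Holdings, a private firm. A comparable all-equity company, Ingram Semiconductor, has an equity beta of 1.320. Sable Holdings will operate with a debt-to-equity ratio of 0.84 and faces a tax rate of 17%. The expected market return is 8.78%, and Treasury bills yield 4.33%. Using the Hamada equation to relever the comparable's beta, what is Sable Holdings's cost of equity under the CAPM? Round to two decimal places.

β_L = β_U × [1 + (1 − t)(D/E)] = 1.320 × [1 + (1 − 0.17) × 0.84]
    = 1.320 × [1 + 0.83 × 0.84] = 1.320 × 1.6972 = 2.2403
MRP = 8.78% − 4.33% = 4.45%
E(R) = R_f + β_L × MRP = 4.33% + 2.2403 × 4.45% = 14.30%

14.30%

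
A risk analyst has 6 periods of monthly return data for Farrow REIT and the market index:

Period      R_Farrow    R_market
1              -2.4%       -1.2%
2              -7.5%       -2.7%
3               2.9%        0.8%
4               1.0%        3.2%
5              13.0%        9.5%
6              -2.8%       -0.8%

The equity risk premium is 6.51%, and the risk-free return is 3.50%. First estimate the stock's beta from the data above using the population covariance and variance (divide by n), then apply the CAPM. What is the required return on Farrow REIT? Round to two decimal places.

13.39%

Mean R_i = (-2.4 − 7.5 + 2.9 + 1.0 + 13.0 − 2.8) / 6 = 0.7000%
Mean R_m = (-1.2 − 2.7 + 0.8 + 3.2 + 9.5 − 0.8) / 6 = 1.4667%
Σ(R_i − R̄_i)(R_m − R̄_m) = 148.2300  ⇒  Cov = 148.2300 / 6 = 24.7050
Σ(R_m − R̄_m)² = 97.5933  ⇒  Var(R_m) = 97.5933 / 6 = 16.2656
β = Cov / Var(R_m) = 24.7050 / 16.2656 = 1.5188
E(R) = R_f + β × MRP = 3.50% + 1.5188 × 6.51% = 13.39%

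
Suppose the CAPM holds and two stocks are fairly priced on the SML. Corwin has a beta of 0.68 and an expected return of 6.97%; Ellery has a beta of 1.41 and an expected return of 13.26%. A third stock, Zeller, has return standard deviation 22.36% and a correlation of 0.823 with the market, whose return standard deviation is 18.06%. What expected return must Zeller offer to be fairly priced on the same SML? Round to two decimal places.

9.89%

MRP = (13.26% − 6.97%) / (1.41 − 0.68) = 8.6164%
R_f = 6.97% − 0.68 × 8.6164% = 1.1108%
β_Zeller = ρ·σ_i/σ_m = 0.823 × 22.36 / 18.06 = 1.0190
E(R_Zeller) = R_f + β × MRP = 1.1108% + 1.0190 × 8.6164% = 9.89%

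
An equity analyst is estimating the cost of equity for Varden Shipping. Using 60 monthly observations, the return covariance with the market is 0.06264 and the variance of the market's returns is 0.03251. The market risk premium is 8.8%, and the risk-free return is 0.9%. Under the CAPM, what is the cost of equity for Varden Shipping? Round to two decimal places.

β = Cov(R_i, R_m) / Var(R_m) = 0.06264 / 0.03251 = 1.9268
E(R) = R_f + β × MRP = 0.9% + 1.9268 × 8.8% = 17.86%

17.86%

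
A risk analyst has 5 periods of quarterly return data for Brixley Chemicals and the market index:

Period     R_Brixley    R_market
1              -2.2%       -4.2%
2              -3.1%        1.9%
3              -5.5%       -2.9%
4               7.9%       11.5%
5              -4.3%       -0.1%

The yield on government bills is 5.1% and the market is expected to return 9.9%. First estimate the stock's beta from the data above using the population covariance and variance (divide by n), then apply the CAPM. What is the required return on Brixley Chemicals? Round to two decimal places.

Mean R_i = (-2.2 − 3.1 − 5.5 + 7.9 − 4.3) / 5 = -1.4400%
Mean R_m = (-4.2 + 1.9 − 2.9 + 11.5 − 0.1) / 5 = 1.2400%
Σ(R_i − R̄_i)(R_m − R̄_m) = 119.5080  ⇒  Cov = 119.5080 / 5 = 23.9016
Σ(R_m − R̄_m)² = 154.2320  ⇒  Var(R_m) = 154.2320 / 5 = 30.8464
β = Cov / Var(R_m) = 23.9016 / 30.8464 = 0.7749
MRP = 9.9% − 5.1% = 4.80%
E(R) = R_f + β × MRP = 5.1% + 0.7749 × 4.8% = 8.82%

8.82%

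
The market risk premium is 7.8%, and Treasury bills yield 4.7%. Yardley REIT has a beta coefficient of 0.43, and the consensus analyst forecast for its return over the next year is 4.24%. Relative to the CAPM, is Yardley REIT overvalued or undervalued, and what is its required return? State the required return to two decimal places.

Required return = R_f + β·MRP = 4.7% + 0.43 × 7.8% = 8.05%
Forecast 4.24% < required 8.05% → the stock plots below the SML → overvalued.

Overvalued; required return 8.05%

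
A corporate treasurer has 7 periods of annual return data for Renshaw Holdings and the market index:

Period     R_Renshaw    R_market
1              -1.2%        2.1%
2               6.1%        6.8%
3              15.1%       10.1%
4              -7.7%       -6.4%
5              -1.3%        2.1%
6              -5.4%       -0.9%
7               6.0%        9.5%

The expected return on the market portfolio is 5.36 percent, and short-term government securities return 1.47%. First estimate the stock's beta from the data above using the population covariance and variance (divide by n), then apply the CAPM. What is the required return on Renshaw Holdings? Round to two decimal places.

Mean R_i = (-1.2 + 6.1 + 15.1 − 7.7 − 1.3 − 5.4 + 6.0) / 7 = 1.6571%
Mean R_m = (2.1 + 6.8 + 10.1 − 6.4 + 2.1 − 0.9 + 9.5) / 7 = 3.3286%
Σ(R_i − R̄_i)(R_m − R̄_m) = 261.2686  ⇒  Cov = 261.2686 / 7 = 37.3241
Σ(R_m − R̄_m)² = 211.5343  ⇒  Var(R_m) = 211.5343 / 7 = 30.2192
β = Cov / Var(R_m) = 37.3241 / 30.2192 = 1.2351
MRP = 5.36% − 1.47% = 3.89%
E(R) = R_f + β × MRP = 1.47% + 1.2351 × 3.89% = 6.27%

6.27%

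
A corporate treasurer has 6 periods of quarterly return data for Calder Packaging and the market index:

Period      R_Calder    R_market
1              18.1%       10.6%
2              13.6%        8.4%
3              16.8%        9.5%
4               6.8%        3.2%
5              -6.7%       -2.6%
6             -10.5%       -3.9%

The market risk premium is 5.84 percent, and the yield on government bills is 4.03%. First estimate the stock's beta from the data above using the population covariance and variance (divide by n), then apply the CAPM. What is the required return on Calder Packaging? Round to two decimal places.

Mean R_i = (18.1 + 13.6 + 16.8 + 6.8 − 6.7 − 10.5) / 6 = 6.3500%
Mean R_m = (10.6 + 8.4 + 9.5 + 3.2 − 2.6 − 3.9) / 6 = 4.2000%
Σ(R_i − R̄_i)(R_m − R̄_m) = 385.8100  ⇒  Cov = 385.8100 / 6 = 64.3017
Σ(R_m − R̄_m)² = 199.5400  ⇒  Var(R_m) = 199.5400 / 6 = 33.2567
β = Cov / Var(R_m) = 64.3017 / 33.2567 = 1.9335
E(R) = R_f + β × MRP = 4.03% + 1.9335 × 5.84% = 15.32%

15.32%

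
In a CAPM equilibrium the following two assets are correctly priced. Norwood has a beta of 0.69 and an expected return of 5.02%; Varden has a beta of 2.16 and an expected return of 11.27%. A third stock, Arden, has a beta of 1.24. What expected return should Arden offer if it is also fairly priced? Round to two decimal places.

7.36%

MRP (SML slope) = (11.27% − 5.02%) / (2.16 − 0.69) = 6.25% / 1.47 = 4.2517%
R_f (intercept) = 5.02% − 0.69 × 4.2517% = 2.0863%
E(R_Arden) = R_f + β × MRP = 2.0863% + 1.24 × 4.2517% = 7.36%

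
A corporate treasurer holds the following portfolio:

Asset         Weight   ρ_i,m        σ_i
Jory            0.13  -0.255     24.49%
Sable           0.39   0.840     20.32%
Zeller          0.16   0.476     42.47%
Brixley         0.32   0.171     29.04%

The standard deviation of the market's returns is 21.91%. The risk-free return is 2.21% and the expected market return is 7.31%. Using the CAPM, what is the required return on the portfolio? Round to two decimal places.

β_Jory = -0.255 × 24.49% / 21.91% = -0.2850
β_Sable = 0.840 × 20.32% / 21.91% = 0.7790
β_Zeller = 0.476 × 42.47% / 21.91% = 0.9227
β_Brixley = 0.171 × 29.04% / 21.91% = 0.2266
β_P = Σ w_i β_i = 0.13×-0.2850 + 0.39×0.7790 + 0.16×0.9227 + 0.32×0.2266 = 0.4869
MRP = 7.31% − 2.21% = 5.10%
E(R_P) = R_f + β_P × MRP = 2.21% + 0.4869 × 5.10% = 4.69%

4.69%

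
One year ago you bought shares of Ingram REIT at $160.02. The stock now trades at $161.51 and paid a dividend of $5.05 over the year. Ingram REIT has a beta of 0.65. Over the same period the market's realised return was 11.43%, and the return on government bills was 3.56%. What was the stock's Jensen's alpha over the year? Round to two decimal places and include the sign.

Realised HPR = (P1 + D1 − P0) / P0 = (161.51 + 5.05 − 160.02) / 160.02 = 6.54 / 160.02 = 4.0870%
MRP = 11.43% − 3.56% = 7.87%
CAPM required = R_f + β·MRP = 3.56% + 0.65 × 7.87% = 8.6755%
α = realised − required = 4.0870% − 8.6755% = -4.59%

-4.59%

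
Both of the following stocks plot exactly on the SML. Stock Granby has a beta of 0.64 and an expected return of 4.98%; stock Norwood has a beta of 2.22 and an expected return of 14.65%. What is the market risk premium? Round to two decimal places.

6.12%

Both satisfy E(R) = R_f + β·MRP, so the slope of the SML is
MRP = (14.65% − 4.98%) / (2.22 − 0.64) = 9.67% / 1.58 = 6.1203%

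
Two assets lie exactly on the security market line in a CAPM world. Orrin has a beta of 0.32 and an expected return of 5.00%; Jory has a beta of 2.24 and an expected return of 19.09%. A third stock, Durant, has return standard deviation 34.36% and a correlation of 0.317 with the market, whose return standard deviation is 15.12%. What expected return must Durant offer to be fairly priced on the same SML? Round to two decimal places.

7.94%

MRP = (19.09% − 5.00%) / (2.24 − 0.32) = 7.3385%
R_f = 5.00% − 0.32 × 7.3385% = 2.6517%
β_Durant = ρ·σ_i/σ_m = 0.317 × 34.36 / 15.12 = 0.7204
E(R_Durant) = R_f + β × MRP = 2.6517% + 0.7204 × 7.3385% = 7.94%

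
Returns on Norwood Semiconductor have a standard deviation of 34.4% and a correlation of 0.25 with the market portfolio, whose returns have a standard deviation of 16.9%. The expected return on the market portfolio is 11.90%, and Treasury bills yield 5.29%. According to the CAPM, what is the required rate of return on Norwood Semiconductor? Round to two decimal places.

β = ρ × σ_i / σ_m = 0.25 × 34.4% / 16.9% = 0.5089
MRP = 11.90% − 5.29% = 6.61%
E(R) = 5.29% + 0.5089 × 6.61% = 8.65%

8.65%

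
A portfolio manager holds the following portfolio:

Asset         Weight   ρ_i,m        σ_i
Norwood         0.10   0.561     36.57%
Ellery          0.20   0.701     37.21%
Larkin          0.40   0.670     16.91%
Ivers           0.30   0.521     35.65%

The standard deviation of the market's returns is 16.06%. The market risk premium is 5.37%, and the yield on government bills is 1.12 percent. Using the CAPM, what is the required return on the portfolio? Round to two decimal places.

6.93%

β_Norwood = 0.561 × 36.57% / 16.06% = 1.2774
β_Ellery = 0.701 × 37.21% / 16.06% = 1.6242
β_Larkin = 0.670 × 16.91% / 16.06% = 0.7055
β_Ivers = 0.521 × 35.65% / 16.06% = 1.1565
β_P = Σ w_i β_i = 0.10×1.2774 + 0.20×1.6242 + 0.40×0.7055 + 0.30×1.1565 = 1.0817
E(R_P) = R_f + β_P × MRP = 1.12% + 1.0817 × 5.37% = 6.93%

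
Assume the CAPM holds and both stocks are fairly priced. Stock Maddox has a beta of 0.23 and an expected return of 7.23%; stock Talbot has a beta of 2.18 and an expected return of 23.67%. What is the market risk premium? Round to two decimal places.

Both satisfy E(R) = R_f + β·MRP, so the slope of the SML is
MRP = (23.67% − 7.23%) / (2.18 − 0.23) = 16.44% / 1.95 = 8.4308%

8.43%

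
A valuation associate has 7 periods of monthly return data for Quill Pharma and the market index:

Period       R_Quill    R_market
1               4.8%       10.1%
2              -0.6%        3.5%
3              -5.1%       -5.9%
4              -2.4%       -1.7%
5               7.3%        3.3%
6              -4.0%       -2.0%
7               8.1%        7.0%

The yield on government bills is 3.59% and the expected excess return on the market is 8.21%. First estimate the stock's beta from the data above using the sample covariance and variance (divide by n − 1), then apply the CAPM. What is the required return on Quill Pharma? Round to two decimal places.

Mean R_i = (4.8 − 0.6 − 5.1 − 2.4 + 7.3 − 4.0 + 8.1) / 7 = 1.1571%
Mean R_m = (10.1 + 3.5 − 5.9 − 1.7 + 3.3 − 2.0 + 7.0) / 7 = 2.0429%
Σ(R_i − R̄_i)(R_m − R̄_m) = 152.7929  ⇒  Cov = 152.7929 / 6 = 25.4655
Σ(R_m − R̄_m)² = 186.6371  ⇒  Var(R_m) = 186.6371 / 6 = 31.1062
β = Cov / Var(R_m) = 25.4655 / 31.1062 = 0.8187
E(R) = R_f + β × MRP = 3.59% + 0.8187 × 8.21% = 10.31%

10.31%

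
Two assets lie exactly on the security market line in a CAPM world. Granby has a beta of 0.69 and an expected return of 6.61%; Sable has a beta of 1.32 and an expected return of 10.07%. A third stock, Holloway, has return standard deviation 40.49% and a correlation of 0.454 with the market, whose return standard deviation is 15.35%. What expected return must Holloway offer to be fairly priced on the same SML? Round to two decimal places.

9.40%

MRP = (10.07% − 6.61%) / (1.32 − 0.69) = 5.4921%
R_f = 6.61% − 0.69 × 5.4921% = 2.8205%
β_Holloway = ρ·σ_i/σ_m = 0.454 × 40.49 / 15.35 = 1.1976
E(R_Holloway) = R_f + β × MRP = 2.8205% + 1.1976 × 5.4921% = 9.40%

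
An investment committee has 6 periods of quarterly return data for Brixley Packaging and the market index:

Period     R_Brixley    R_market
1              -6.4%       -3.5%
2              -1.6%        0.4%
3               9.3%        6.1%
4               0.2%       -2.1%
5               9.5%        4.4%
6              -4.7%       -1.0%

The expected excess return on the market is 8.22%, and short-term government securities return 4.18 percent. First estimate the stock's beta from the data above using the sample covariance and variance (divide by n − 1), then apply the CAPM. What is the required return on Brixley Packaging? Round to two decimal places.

18.02%

Mean R_i = (-6.4 − 1.6 + 9.3 + 0.2 + 9.5 − 4.7) / 6 = 1.0500%
Mean R_m = (-3.5 + 0.4 + 6.1 − 2.1 + 4.4 − 1.0) / 6 = 0.7167%
Σ(R_i − R̄_i)(R_m − R̄_m) = 120.0550  ⇒  Cov = 120.0550 / 5 = 24.0110
Σ(R_m − R̄_m)² = 71.3083  ⇒  Var(R_m) = 71.3083 / 5 = 14.2617
β = Cov / Var(R_m) = 24.0110 / 14.2617 = 1.6836
E(R) = R_f + β × MRP = 4.18% + 1.6836 × 8.22% = 18.02%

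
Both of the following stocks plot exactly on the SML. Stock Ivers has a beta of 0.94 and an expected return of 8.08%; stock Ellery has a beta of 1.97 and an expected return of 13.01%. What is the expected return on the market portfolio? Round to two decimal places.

8.37%

Both satisfy E(R) = R_f + β·MRP, so the slope of the SML is
MRP = (13.01% − 8.08%) / (1.97 − 0.94) = 4.93% / 1.03 = 4.7864%
R_f = E(R_Ivers) − β_Ivers·MRP = 8.08% − 0.94 × 4.7864% = 3.5808%
E(R_m) = R_f + MRP = 3.5808% + 4.7864% = 8.37%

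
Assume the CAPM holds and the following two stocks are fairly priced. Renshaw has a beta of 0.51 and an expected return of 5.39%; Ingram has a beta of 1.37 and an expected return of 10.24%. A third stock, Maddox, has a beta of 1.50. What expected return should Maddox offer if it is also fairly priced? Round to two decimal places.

MRP (SML slope) = (10.24% − 5.39%) / (1.37 − 0.51) = 4.85% / 0.86 = 5.6395%
R_f (intercept) = 5.39% − 0.51 × 5.6395% = 2.5139%
E(R_Maddox) = R_f + β × MRP = 2.5139% + 1.50 × 5.6395% = 10.97%

10.97%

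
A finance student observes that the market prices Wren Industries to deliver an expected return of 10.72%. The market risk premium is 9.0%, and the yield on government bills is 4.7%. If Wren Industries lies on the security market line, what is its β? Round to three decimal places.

0.669

β = (E(R) − R_f) / MRP = (10.72% − 4.7%) / 9.0% = 6.02% / 9.0% = 0.669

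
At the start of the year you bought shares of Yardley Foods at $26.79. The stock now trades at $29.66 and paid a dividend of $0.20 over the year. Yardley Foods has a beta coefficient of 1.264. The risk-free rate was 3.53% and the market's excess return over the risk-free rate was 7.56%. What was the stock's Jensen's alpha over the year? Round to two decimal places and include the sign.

-1.63%

Realised HPR = (P1 + D1 − P0) / P0 = (29.66 + 0.20 − 26.79) / 26.79 = 3.07 / 26.79 = 11.4595%
CAPM required = R_f + β·MRP = 3.53% + 1.264 × 7.56% = 13.08584%
α = realised − required = 11.4595% − 13.08584% = -1.63%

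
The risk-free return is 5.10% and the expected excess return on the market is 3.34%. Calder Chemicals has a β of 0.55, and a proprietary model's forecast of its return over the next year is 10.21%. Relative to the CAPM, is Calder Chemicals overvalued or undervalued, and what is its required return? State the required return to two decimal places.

Undervalued; required return 6.94%

Required return = R_f + β·MRP = 5.10% + 0.55 × 3.34% = 6.94%
Forecast 10.21% > required 6.94% → the stock plots above the SML → undervalued.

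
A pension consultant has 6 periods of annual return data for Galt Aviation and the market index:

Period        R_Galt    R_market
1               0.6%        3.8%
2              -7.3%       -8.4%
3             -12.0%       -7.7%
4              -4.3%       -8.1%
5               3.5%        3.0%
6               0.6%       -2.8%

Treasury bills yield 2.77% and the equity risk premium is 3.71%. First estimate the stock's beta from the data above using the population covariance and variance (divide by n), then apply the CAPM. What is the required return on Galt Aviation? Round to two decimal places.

5.95%

Mean R_i = (0.6 − 7.3 − 12.0 − 4.3 + 3.5 + 0.6) / 6 = -3.1500%
Mean R_m = (3.8 − 8.4 − 7.7 − 8.1 + 3.0 − 2.8) / 6 = -3.3667%
Σ(R_i − R̄_i)(R_m − R̄_m) = 136.0200  ⇒  Cov = 136.0200 / 6 = 22.6700
Σ(R_m − R̄_m)² = 158.7333  ⇒  Var(R_m) = 158.7333 / 6 = 26.4556
β = Cov / Var(R_m) = 22.6700 / 26.4556 = 0.8569
E(R) = R_f + β × MRP = 2.77% + 0.8569 × 3.71% = 5.95%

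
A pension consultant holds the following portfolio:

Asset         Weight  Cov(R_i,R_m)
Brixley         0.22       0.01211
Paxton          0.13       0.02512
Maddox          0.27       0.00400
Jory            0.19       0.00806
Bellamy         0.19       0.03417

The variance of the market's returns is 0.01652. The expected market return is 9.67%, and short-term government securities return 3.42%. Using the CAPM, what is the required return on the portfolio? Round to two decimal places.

β_Brixley = 0.01211 / 0.01652 = 0.7331
β_Paxton = 0.02512 / 0.01652 = 1.5206
β_Maddox = 0.00400 / 0.01652 = 0.2421
β_Jory = 0.00806 / 0.01652 = 0.4879
β_Bellamy = 0.03417 / 0.01652 = 2.0684
β_P = Σ w_i β_i = 0.22×0.7331 + 0.13×1.5206 + 0.27×0.2421 + 0.19×0.4879 + 0.19×2.0684 = 0.9100
MRP = 9.67% − 3.42% = 6.25%
E(R_P) = R_f + β_P × MRP = 3.42% + 0.9100 × 6.25% = 9.11%

9.11%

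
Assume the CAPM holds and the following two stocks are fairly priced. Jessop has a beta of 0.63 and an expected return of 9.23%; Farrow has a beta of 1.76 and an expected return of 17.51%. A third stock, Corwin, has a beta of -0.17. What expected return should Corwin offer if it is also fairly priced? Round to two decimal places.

3.37%

MRP (SML slope) = (17.51% − 9.23%) / (1.76 − 0.63) = 8.28% / 1.13 = 7.3274%
R_f (intercept) = 9.23% − 0.63 × 7.3274% = 4.6137%
E(R_Corwin) = R_f + β × MRP = 4.6137% + -0.17 × 7.3274% = 3.37%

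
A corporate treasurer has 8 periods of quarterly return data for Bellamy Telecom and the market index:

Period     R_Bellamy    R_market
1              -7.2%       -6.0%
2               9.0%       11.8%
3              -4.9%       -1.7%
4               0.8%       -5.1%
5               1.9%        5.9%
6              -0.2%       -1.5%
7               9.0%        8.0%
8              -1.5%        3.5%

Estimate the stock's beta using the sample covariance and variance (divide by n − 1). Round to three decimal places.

Mean R_i = (-7.2 + 9.0 − 4.9 + 0.8 + 1.9 − 0.2 + 9.0 − 1.5) / 8 = 0.8625%
Mean R_m = (-6.0 + 11.8 − 1.7 − 5.1 + 5.9 − 1.5 + 8.0 + 3.5) / 8 = 1.8625%
Σ(R_i − R̄_i)(R_m − R̄_m) = 219.0588  ⇒  Cov = 219.0588 / 7 = 31.2941
Σ(R_m − R̄_m)² = 289.6988  ⇒  Var(R_m) = 289.6988 / 7 = 41.3855
β = Cov / Var(R_m) = 31.2941 / 41.3855 = 0.7562

0.756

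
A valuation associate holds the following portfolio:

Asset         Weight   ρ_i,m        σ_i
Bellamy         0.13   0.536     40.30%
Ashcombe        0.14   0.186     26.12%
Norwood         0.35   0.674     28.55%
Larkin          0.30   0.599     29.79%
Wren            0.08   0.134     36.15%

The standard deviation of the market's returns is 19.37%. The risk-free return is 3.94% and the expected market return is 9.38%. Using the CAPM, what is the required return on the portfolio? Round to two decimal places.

β_Bellamy = 0.536 × 40.30% / 19.37% = 1.1152
β_Ashcombe = 0.186 × 26.12% / 19.37% = 0.2508
β_Norwood = 0.674 × 28.55% / 19.37% = 0.9934
β_Larkin = 0.599 × 29.79% / 19.37% = 0.9212
β_Wren = 0.134 × 36.15% / 19.37% = 0.2501
β_P = Σ w_i β_i = 0.13×1.1152 + 0.14×0.2508 + 0.35×0.9934 + 0.30×0.9212 + 0.08×0.2501 = 0.8241
MRP = 9.38% − 3.94% = 5.44%
E(R_P) = R_f + β_P × MRP = 3.94% + 0.8241 × 5.44% = 8.42%

8.42%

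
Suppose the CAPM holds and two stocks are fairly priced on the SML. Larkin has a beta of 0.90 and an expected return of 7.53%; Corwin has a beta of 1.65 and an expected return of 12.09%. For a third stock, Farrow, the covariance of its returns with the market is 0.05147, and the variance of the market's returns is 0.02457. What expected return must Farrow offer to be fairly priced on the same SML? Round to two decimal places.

14.79%

MRP = (12.09% − 7.53%) / (1.65 − 0.90) = 6.0800%
R_f = 7.53% − 0.90 × 6.0800% = 2.0580%
β_Farrow = Cov / Var(R_m) = 0.05147 / 0.02457 = 2.0948
E(R_Farrow) = R_f + β × MRP = 2.0580% + 2.0948 × 6.0800% = 14.79%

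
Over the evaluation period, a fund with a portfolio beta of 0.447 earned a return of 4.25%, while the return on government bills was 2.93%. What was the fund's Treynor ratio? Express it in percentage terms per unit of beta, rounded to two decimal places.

2.95%

Treynor = (R_P − R_f) / β_P = (4.25% − 2.93%) / 0.4470 = 1.32% / 0.4470 = 2.95%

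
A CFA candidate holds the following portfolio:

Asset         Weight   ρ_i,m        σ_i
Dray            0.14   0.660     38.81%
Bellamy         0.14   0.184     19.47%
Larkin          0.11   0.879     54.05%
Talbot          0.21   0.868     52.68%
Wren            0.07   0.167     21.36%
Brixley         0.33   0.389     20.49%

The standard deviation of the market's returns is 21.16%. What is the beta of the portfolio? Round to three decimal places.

1.030

β_Dray = 0.660 × 38.81% / 21.16% = 1.2105
β_Bellamy = 0.184 × 19.47% / 21.16% = 0.1693
β_Larkin = 0.879 × 54.05% / 21.16% = 2.2453
β_Talbot = 0.868 × 52.68% / 21.16% = 2.1610
β_Wren = 0.167 × 21.36% / 21.16% = 0.1686
β_Brixley = 0.389 × 20.49% / 21.16% = 0.3767
β_P = Σ w_i β_i = 0.14×1.2105 + 0.14×0.1693 + 0.11×2.2453 + 0.21×2.1610 + 0.07×0.1686 + 0.33×0.3767 = 1.0301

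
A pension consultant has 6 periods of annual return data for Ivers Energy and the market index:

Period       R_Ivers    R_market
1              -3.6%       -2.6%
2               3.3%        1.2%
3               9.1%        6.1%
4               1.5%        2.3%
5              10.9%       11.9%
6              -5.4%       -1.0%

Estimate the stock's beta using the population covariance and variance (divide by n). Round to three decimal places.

1.145

Mean R_i = (-3.6 + 3.3 + 9.1 + 1.5 + 10.9 − 5.4) / 6 = 2.6333%
Mean R_m = (-2.6 + 1.2 + 6.1 + 2.3 + 11.9 − 1.0) / 6 = 2.9833%
Σ(R_i − R̄_i)(R_m − R̄_m) = 160.2533  ⇒  Cov = 160.2533 / 6 = 26.7089
Σ(R_m − R̄_m)² = 139.9083  ⇒  Var(R_m) = 139.9083 / 6 = 23.3181
β = Cov / Var(R_m) = 26.7089 / 23.3181 = 1.1454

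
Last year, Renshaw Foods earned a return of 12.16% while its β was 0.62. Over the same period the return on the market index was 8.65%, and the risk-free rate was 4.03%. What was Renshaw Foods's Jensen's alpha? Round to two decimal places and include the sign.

Market excess return = 8.65% − 4.03% = 4.62%
CAPM benchmark = R_f + β(R_m − R_f) = 4.03% + 0.62 × 4.62% = 6.8944%
α = actual − benchmark = 12.16% − 6.8944% = +5.27%

+5.27%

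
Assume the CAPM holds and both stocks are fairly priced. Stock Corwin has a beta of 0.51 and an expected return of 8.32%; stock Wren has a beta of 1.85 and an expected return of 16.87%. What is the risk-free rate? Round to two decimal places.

5.07%

Both satisfy E(R) = R_f + β·MRP, so the slope of the SML is
MRP = (16.87% − 8.32%) / (1.85 − 0.51) = 8.55% / 1.34 = 6.3806%
R_f = E(R_Corwin) − β_Corwin·MRP = 8.32% − 0.51 × 6.3806% = 5.0659%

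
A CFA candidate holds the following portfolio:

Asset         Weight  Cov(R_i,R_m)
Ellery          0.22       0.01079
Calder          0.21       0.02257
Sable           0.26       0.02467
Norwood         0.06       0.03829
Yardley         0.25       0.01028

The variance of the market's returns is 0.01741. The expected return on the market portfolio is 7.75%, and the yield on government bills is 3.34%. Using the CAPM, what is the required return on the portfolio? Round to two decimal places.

8.00%

β_Ellery = 0.01079 / 0.01741 = 0.6198
β_Calder = 0.02257 / 0.01741 = 1.2964
β_Sable = 0.02467 / 0.01741 = 1.4170
β_Norwood = 0.03829 / 0.01741 = 2.1993
β_Yardley = 0.01028 / 0.01741 = 0.5905
β_P = Σ w_i β_i = 0.22×0.6198 + 0.21×1.2964 + 0.26×1.4170 + 0.06×2.1993 + 0.25×0.5905 = 1.0566
MRP = 7.75% − 3.34% = 4.41%
E(R_P) = R_f + β_P × MRP = 3.34% + 1.0566 × 4.41% = 8.00%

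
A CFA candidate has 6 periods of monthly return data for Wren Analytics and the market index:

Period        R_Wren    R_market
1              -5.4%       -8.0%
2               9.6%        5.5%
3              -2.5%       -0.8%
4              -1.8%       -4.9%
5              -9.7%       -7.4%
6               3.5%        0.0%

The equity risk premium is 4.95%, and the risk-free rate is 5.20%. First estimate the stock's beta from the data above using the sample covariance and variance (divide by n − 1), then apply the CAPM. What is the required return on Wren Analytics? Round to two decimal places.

11.23%

Mean R_i = (-5.4 + 9.6 − 2.5 − 1.8 − 9.7 + 3.5) / 6 = -1.0500%
Mean R_m = (-8.0 + 5.5 − 0.8 − 4.9 − 7.4 + 0.0) / 6 = -2.6000%
Σ(R_i − R̄_i)(R_m − R̄_m) = 162.2200  ⇒  Cov = 162.2200 / 5 = 32.4440
Σ(R_m − R̄_m)² = 133.1000  ⇒  Var(R_m) = 133.1000 / 5 = 26.6200
β = Cov / Var(R_m) = 32.4440 / 26.6200 = 1.2188
E(R) = R_f + β × MRP = 5.20% + 1.2188 × 4.95% = 11.23%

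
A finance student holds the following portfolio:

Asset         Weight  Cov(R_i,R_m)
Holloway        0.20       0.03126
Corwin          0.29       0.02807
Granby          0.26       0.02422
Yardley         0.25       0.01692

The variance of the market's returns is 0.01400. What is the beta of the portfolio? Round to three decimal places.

1.780

β_Holloway = 0.03126 / 0.01400 = 2.2329
β_Corwin = 0.02807 / 0.01400 = 2.0050
β_Granby = 0.02422 / 0.01400 = 1.7300
β_Yardley = 0.01692 / 0.01400 = 1.2086
β_P = Σ w_i β_i = 0.20×2.2329 + 0.29×2.0050 + 0.26×1.7300 + 0.25×1.2086 = 1.7800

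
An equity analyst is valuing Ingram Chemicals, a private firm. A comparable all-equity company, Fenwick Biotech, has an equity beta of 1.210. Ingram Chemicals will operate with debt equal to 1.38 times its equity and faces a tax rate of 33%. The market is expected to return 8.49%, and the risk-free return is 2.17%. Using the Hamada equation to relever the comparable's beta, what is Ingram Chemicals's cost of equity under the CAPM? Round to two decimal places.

β_L = β_U × [1 + (1 − t)(D/E)] = 1.210 × [1 + (1 − 0.33) × 1.38]
    = 1.210 × [1 + 0.67 × 1.38] = 1.210 × 1.9246 = 2.3288
MRP = 8.49% − 2.17% = 6.32%
E(R) = R_f + β_L × MRP = 2.17% + 2.3288 × 6.32% = 16.89%

16.89%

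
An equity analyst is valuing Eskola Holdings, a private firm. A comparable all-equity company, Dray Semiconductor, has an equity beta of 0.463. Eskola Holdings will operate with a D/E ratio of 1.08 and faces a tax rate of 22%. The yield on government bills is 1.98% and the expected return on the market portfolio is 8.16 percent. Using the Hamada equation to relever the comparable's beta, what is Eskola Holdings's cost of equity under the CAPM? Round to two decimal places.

β_L = β_U × [1 + (1 − t)(D/E)] = 0.463 × [1 + (1 − 0.22) × 1.08]
    = 0.463 × [1 + 0.78 × 1.08] = 0.463 × 1.8424 = 0.8530
MRP = 8.16% − 1.98% = 6.18%
E(R) = R_f + β_L × MRP = 1.98% + 0.8530 × 6.18% = 7.25%

7.25%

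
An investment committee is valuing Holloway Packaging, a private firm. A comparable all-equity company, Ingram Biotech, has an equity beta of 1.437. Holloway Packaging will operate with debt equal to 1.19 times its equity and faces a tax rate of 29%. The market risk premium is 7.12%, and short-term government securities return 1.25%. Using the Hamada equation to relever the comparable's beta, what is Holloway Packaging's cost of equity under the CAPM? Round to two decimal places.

β_L = β_U × [1 + (1 − t)(D/E)] = 1.437 × [1 + (1 − 0.29) × 1.19]
    = 1.437 × [1 + 0.71 × 1.19] = 1.437 × 1.8449 = 2.6511
E(R) = R_f + β_L × MRP = 1.25% + 2.6511 × 7.12% = 20.13%

20.13%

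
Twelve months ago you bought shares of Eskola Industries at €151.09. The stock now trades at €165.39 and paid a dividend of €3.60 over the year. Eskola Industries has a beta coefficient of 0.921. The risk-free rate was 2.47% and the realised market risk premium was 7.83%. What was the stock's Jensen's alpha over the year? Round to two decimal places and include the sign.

Realised HPR = (P1 + D1 − P0) / P0 = (165.39 + 3.60 − 151.09) / 151.09 = 17.90 / 151.09 = 11.8472%
CAPM required = R_f + β·MRP = 2.47% + 0.921 × 7.83% = 9.68143%
α = realised − required = 11.8472% − 9.68143% = +2.17%

+2.17%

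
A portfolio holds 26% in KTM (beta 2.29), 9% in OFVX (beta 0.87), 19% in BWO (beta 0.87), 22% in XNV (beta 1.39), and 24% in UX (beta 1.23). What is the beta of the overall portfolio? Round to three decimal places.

β_P = Σ w_i β_i = 0.26×2.29 + 0.09×0.87 + 0.19×0.87 + 0.22×1.39 + 0.24×1.23 = 1.4400

1.440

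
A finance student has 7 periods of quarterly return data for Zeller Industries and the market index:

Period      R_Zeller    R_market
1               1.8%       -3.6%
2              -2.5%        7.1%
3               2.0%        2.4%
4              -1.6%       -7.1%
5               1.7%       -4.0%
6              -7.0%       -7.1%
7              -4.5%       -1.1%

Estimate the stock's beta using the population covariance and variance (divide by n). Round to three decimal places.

0.127

Mean R_i = (1.8 − 2.5 + 2.0 − 1.6 + 1.7 − 7.0 − 4.5) / 7 = -1.4429%
Mean R_m = (-3.6 + 7.1 + 2.4 − 7.1 − 4.0 − 7.1 − 1.1) / 7 = -1.9143%
Σ(R_i − R̄_i)(R_m − R̄_m) = 20.4457  ⇒  Cov = 20.4457 / 7 = 2.9208
Σ(R_m − R̄_m)² = 161.5086  ⇒  Var(R_m) = 161.5086 / 7 = 23.0727
β = Cov / Var(R_m) = 2.9208 / 23.0727 = 0.1266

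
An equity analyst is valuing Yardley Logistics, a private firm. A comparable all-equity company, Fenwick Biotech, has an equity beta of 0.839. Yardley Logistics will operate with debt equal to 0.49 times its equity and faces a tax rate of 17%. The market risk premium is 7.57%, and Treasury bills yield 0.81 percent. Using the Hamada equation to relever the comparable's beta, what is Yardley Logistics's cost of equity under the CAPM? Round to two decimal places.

β_L = β_U × [1 + (1 − t)(D/E)] = 0.839 × [1 + (1 − 0.17) × 0.49]
    = 0.839 × [1 + 0.83 × 0.49] = 0.839 × 1.4067 = 1.1802
E(R) = R_f + β_L × MRP = 0.81% + 1.1802 × 7.57% = 9.74%

9.74%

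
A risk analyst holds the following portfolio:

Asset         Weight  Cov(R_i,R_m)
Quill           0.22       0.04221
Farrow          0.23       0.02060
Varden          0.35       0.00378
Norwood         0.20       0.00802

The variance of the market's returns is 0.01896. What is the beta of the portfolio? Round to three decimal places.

0.894

β_Quill = 0.04221 / 0.01896 = 2.2263
β_Farrow = 0.02060 / 0.01896 = 1.0865
β_Varden = 0.00378 / 0.01896 = 0.1994
β_Norwood = 0.00802 / 0.01896 = 0.4230
β_P = Σ w_i β_i = 0.22×2.2263 + 0.23×1.0865 + 0.35×0.1994 + 0.20×0.4230 = 0.8941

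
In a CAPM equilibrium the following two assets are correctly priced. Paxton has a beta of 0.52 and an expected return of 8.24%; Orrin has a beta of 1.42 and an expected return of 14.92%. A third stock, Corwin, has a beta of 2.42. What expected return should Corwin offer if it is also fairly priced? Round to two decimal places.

22.34%

MRP (SML slope) = (14.92% − 8.24%) / (1.42 − 0.52) = 6.68% / 0.90 = 7.4222%
R_f (intercept) = 8.24% − 0.52 × 7.4222% = 4.3805%
E(R_Corwin) = R_f + β × MRP = 4.3805% + 2.42 × 7.4222% = 22.34%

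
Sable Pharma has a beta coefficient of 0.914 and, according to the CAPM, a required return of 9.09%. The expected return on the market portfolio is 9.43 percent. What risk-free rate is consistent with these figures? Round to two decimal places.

E(R) = R_f + β(E(R_m) − R_f) = R_f(1 − β) + β·E(R_m)
9.09% = R_f × (1 − 0.914) + 0.914 × 9.43%
9.09% = R_f × 0.086 + 8.61902%
R_f = (9.09% − 8.61902%) / 0.086 = 5.48%

5.48%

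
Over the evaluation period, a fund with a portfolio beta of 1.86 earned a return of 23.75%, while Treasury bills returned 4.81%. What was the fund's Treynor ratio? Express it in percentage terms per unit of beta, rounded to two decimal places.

10.18%

Treynor = (R_P − R_f) / β_P = (23.75% − 4.81%) / 1.8600 = 18.94% / 1.8600 = 10.18%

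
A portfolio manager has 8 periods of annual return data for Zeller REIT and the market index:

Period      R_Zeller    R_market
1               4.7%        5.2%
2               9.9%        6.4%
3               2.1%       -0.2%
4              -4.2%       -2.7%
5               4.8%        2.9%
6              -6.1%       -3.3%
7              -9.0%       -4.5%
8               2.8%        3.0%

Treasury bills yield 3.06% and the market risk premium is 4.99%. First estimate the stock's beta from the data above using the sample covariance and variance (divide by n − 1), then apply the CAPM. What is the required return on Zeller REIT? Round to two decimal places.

Mean R_i = (4.7 + 9.9 + 2.1 − 4.2 + 4.8 − 6.1 − 9.0 + 2.8) / 8 = 0.6250%
Mean R_m = (5.2 + 6.4 − 0.2 − 2.7 + 2.9 − 3.3 − 4.5 + 3.0) / 8 = 0.8500%
Σ(R_i − R̄_i)(R_m − R̄_m) = 177.4200  ⇒  Cov = 177.4200 / 7 = 25.3457
Σ(R_m − R̄_m)² = 118.1000  ⇒  Var(R_m) = 118.1000 / 7 = 16.8714
β = Cov / Var(R_m) = 25.3457 / 16.8714 = 1.5023
E(R) = R_f + β × MRP = 3.06% + 1.5023 × 4.99% = 10.56%

10.56%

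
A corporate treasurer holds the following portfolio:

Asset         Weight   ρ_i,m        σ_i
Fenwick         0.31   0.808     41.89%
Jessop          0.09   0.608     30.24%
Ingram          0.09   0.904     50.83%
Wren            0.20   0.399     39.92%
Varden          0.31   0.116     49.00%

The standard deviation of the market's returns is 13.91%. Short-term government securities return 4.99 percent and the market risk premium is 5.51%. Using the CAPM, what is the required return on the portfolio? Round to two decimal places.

13.40%

β_Fenwick = 0.808 × 41.89% / 13.91% = 2.4333
β_Jessop = 0.608 × 30.24% / 13.91% = 1.3218
β_Ingram = 0.904 × 50.83% / 13.91% = 3.3034
β_Wren = 0.399 × 39.92% / 13.91% = 1.1451
β_Varden = 0.116 × 49.00% / 13.91% = 0.4086
β_P = Σ w_i β_i = 0.31×2.4333 + 0.09×1.3218 + 0.09×3.3034 + 0.20×1.1451 + 0.31×0.4086 = 1.5263
E(R_P) = R_f + β_P × MRP = 4.99% + 1.5263 × 5.51% = 13.40%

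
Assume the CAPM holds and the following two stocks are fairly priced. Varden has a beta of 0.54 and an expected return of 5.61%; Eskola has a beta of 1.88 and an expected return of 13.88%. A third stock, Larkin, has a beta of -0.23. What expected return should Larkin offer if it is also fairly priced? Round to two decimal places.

0.86%

MRP (SML slope) = (13.88% − 5.61%) / (1.88 − 0.54) = 8.27% / 1.34 = 6.1716%
R_f (intercept) = 5.61% − 0.54 × 6.1716% = 2.2773%
E(R_Larkin) = R_f + β × MRP = 2.2773% + -0.23 × 6.1716% = 0.86%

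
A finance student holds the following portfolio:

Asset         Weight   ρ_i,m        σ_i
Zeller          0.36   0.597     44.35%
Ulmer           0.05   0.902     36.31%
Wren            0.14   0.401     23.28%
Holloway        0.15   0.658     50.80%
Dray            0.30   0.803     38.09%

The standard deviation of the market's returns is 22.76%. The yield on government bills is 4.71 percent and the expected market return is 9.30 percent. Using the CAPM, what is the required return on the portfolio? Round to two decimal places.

10.09%

β_Zeller = 0.597 × 44.35% / 22.76% = 1.1633
β_Ulmer = 0.902 × 36.31% / 22.76% = 1.4390
β_Wren = 0.401 × 23.28% / 22.76% = 0.4102
β_Holloway = 0.658 × 50.80% / 22.76% = 1.4686
β_Dray = 0.803 × 38.09% / 22.76% = 1.3439
β_P = Σ w_i β_i = 0.36×1.1633 + 0.05×1.4390 + 0.14×0.4102 + 0.15×1.4686 + 0.30×1.3439 = 1.1716
MRP = 9.30% − 4.71% = 4.59%
E(R_P) = R_f + β_P × MRP = 4.71% + 1.1716 × 4.59% = 10.09%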